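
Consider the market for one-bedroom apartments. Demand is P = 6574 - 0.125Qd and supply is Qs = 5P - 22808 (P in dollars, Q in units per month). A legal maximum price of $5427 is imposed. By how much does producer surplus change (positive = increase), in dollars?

-1961793.5

Rearranging demand gives Qd = 52592 - 8P. In a free market, 52592 - 8P = 5P - 22808 gives the equilibrium P* = 5800, Q* = 6192.
Since 5427 < 5800, the ceiling is binding.
At P = 5427: Qd = 52592 - 8·5427 = 9176 and Qs = 5·5427 - 22808 = 4327.
Producer surplus without the control is ½ · (5800 - 4561.6) · 6192 = 3834086.4.
With the ceiling, producers sell 4327 units at 5427, so PS = ½ · (5427 - 4561.6) · 4327 = 1872292.9.
Change in producer surplus = 1872292.9 - 3834086.4 = -1961793.5.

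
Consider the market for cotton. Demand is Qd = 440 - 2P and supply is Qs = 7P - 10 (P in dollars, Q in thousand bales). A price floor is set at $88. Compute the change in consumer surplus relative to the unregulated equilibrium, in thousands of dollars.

-11476

In a free market, 440 - 2P = 7P - 10 gives the equilibrium P* = 50, Q* = 340.
The floor of 88 is above the equilibrium price 50, so it binds.
At P = 88: Qd = 440 - 2·88 = 264 and Qs = 7·88 - 10 = 606.
Consumer surplus without the control is ½ · (220 - 50) · 340 = 28900.
With the floor, consumers buy 264 units at 88, so CS = ½ · (220 - 88) · 264 = 17424.
Change in consumer surplus = 17424 - 28900 = -11476.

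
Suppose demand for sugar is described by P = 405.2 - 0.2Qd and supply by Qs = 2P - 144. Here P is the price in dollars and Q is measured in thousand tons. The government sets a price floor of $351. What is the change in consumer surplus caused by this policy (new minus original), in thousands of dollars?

Rearranging demand gives Qd = 2026 - 5P. Without the control the market clears where 2026 - 5P = 2P - 144, i.e. P* = 310 and Q* = 476.
Because the floor (351) lies above the market-clearing price, it is binding.
At P = 351: Qd = 2026 - 5·351 = 271 and Qs = 2·351 - 144 = 558.
Consumer surplus without the control is ½ · (405.2 - 310) · 476 = 22657.6.
With the floor, consumers buy 271 units at 351, so CS = ½ · (405.2 - 351) · 271 = 7344.1.
Change in consumer surplus = 7344.1 - 22657.6 = -15313.5.

-15313.5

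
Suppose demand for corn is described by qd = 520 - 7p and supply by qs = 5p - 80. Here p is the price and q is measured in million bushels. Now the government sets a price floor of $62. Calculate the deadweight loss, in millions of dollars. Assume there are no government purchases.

Without the control the market clears where 520 - 7p = 5p - 80, i.e. p* = 50 and q* = 170.
The floor of 62 is above the equilibrium price 50, so it binds.
At p = 62: qd = 520 - 7·62 = 86 and qs = 5·62 - 80 = 230.
Quantity traded falls to 86. At q = 86 the demand price is (520 - 86)/7 = 62 and the supply price is (80 + 86)/5 = 33.2.
Deadweight loss = ½ · (62 - 33.2) · (170 - 86) = ½ · 28.8 · 84 = 1209.6.

1209.6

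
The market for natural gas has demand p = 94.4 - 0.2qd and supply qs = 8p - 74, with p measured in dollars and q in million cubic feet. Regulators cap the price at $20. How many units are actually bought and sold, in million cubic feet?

86

Rearranging demand gives qd = 472 - 5p. In a free market, 472 - 5p = 8p - 74 gives the equilibrium p* = 42, q* = 262.
Because the ceiling (20) lies below the market-clearing price, it is binding.
At p = 20: qd = 472 - 5·20 = 372 and qs = 8·20 - 74 = 86.
The quantity actually transacted is the short side, supply: 86.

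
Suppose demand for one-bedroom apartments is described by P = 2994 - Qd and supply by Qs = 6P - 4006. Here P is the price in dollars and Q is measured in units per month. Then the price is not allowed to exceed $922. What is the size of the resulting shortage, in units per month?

546

Rearranging demand gives Qd = 2994 - P. Setting quantity demanded equal to quantity supplied, 2994 - P = 6P - 4006, gives P* = 1000 and Q* = 1994.
Because the ceiling (922) lies below the market-clearing price, it is binding.
At P = 922: Qd = 2994 - 922 = 2072 and Qs = 6·922 - 4006 = 1526.
Shortage = Qd - Qs = 2072 - 1526 = 546.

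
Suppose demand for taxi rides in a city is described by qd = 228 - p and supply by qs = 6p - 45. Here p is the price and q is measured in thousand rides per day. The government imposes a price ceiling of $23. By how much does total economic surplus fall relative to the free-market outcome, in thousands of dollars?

5376

Without the control the market clears where 228 - p = 6p - 45, i.e. p* = 39 and q* = 189.
Since 23 < 39, the ceiling is binding.
At p = 23: qd = 228 - 23 = 205 and qs = 6·23 - 45 = 93.
Quantity traded falls to 93. At q = 93 the demand price is 228 - 93 = 135 and the supply price is (45 + 93)/6 = 23.
Deadweight loss = ½ · (135 - 23) · (189 - 93) = ½ · 112 · 96 = 5376.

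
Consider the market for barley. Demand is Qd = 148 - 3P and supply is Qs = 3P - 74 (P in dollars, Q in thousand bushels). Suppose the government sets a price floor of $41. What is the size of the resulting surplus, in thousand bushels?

24

In a free market, 148 - 3P = 3P - 74 gives the equilibrium P* = 37, Q* = 37.
Since 41 > 37, the floor is binding.
At P = 41: Qd = 148 - 3·41 = 25 and Qs = 3·41 - 74 = 49.
Surplus = Qs - Qd = 49 - 25 = 24.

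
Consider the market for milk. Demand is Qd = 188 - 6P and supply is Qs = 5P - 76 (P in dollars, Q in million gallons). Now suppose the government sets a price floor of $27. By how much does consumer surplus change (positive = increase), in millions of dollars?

Setting quantity demanded equal to quantity supplied, 188 - 6P = 5P - 76, gives P* = 24 and Q* = 44.
The floor of 27 is above the equilibrium price 24, so it binds.
At P = 27: Qd = 188 - 6·27 = 26 and Qs = 5·27 - 76 = 59.
Consumer surplus without the control is ½ · (94/3 - 24) · 44 = 484/3.
With the floor, consumers buy 26 units at 27, so CS = ½ · (94/3 - 27) · 26 = 169/3.
Change in consumer surplus = 169/3 - 484/3 = -105.

-105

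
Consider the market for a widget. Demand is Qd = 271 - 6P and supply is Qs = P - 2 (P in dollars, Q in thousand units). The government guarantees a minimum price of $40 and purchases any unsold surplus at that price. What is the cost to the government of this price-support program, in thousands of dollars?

Setting quantity demanded equal to quantity supplied, 271 - 6P = P - 2, gives P* = 39 and Q* = 37.
Because the floor (40) lies above the market-clearing price, it is binding.
At P = 40: Qd = 271 - 6·40 = 31 and Qs = 40 - 2 = 38.
Surplus = Qs - Qd = 7.
Government expenditure = surplus × support price = 7 × 40 = 280.

280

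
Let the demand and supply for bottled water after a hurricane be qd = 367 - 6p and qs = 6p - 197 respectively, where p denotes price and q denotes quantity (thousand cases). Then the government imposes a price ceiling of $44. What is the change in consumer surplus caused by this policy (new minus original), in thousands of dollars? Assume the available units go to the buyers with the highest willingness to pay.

Equilibrium: 367 - 6p = 6p - 197, so 564 = 12p and p* = 47, q* = 85.
Since 44 < 47, the ceiling is binding.
At p = 44: qd = 367 - 6·44 = 103 and qs = 6·44 - 197 = 67.
Consumer surplus without the control is ½ · (367/6 - 47) · 85 = 7225/12.
With the ceiling, 67 units are sold at 44 (assume they go to the highest-value buyers). The demand price at q = 67 is 50, so CS = ½ · [(367/6 - 44) + (50 - 44)] · 67 = 9313/12.
Change in consumer surplus = 9313/12 - 7225/12 = 174.

174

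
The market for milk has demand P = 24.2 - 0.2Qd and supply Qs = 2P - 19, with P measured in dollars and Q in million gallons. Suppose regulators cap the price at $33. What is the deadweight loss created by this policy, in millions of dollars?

0

Rearranging demand gives Qd = 121 - 5P. Without the control the market clears where 121 - 5P = 2P - 19, i.e. P* = 20 and Q* = 21.
Since 33 is above P* = 20, the ceiling does not bind and the free-market outcome prevails.
Since the control does not bind, no trades are prevented and deadweight loss is zero.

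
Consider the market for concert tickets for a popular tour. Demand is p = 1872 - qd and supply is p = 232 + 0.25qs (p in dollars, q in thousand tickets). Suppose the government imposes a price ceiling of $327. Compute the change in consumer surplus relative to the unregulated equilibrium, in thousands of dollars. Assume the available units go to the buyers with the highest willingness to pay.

-345772

Rearranging demand gives qd = 1872 - p; rearranging supply gives qs = 4p - 928. Setting quantity demanded equal to quantity supplied, 1872 - p = 4p - 928, gives p* = 560 and q* = 1312.
The ceiling of 327 is below the equilibrium price 560, so it binds.
At p = 327: qd = 1872 - 327 = 1545 and qs = 4·327 - 928 = 380.
Consumer surplus without the control is ½ · (1872 - 560) · 1312 = 860672.
With the ceiling, 380 units are sold at 327 (assume they go to the highest-value buyers). The demand price at q = 380 is 1492, so CS = ½ · [(1872 - 327) + (1492 - 327)] · 380 = 514900.
Change in consumer surplus = 514900 - 860672 = -345772.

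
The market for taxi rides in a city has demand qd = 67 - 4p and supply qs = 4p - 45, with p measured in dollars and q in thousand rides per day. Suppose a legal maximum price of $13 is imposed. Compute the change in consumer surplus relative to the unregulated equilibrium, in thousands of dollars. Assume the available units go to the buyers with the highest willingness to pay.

5

In a free market, 67 - 4p = 4p - 45 gives the equilibrium p* = 14, q* = 11.
Since 13 < 14, the ceiling is binding.
At p = 13: qd = 67 - 4·13 = 15 and qs = 4·13 - 45 = 7.
Consumer surplus without the control is ½ · (16.75 - 14) · 11 = 15.125.
With the ceiling, 7 units are sold at 13 (assume they go to the highest-value buyers). The demand price at q = 7 is 15, so CS = ½ · [(16.75 - 13) + (15 - 13)] · 7 = 20.125.
Change in consumer surplus = 20.125 - 15.125 = 5.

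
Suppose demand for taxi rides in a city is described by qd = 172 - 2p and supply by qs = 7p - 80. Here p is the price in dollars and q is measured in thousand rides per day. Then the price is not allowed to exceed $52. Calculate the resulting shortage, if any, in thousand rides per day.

In a free market, 172 - 2p = 7p - 80 gives the equilibrium p* = 28, q* = 116.
The ceiling of 52 is above the equilibrium price 28, so it is not binding; the market clears at p* = 28, q* = 116.
Since the control does not bind, there is no shortage.

0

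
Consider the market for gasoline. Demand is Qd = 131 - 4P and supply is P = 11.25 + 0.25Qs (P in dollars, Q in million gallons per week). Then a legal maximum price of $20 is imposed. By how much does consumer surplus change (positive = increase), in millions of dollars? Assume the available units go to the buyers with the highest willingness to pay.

Rearranging supply gives Qs = 4P - 45. Setting quantity demanded equal to quantity supplied, 131 - 4P = 4P - 45, gives P* = 22 and Q* = 43.
Because the ceiling (20) lies below the market-clearing price, it is binding.
At P = 20: Qd = 131 - 4·20 = 51 and Qs = 4·20 - 45 = 35.
Consumer surplus without the control is ½ · (32.75 - 22) · 43 = 231.125.
With the ceiling, 35 units are sold at 20 (assume they go to the highest-value buyers). The demand price at Q = 35 is 24, so CS = ½ · [(32.75 - 20) + (24 - 20)] · 35 = 293.125.
Change in consumer surplus = 293.125 - 231.125 = 62.

62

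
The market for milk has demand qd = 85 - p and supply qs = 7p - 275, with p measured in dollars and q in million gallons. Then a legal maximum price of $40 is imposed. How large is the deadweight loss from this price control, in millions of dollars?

Without the control the market clears where 85 - p = 7p - 275, i.e. p* = 45 and q* = 40.
Since 40 < 45, the ceiling is binding.
At p = 40: qd = 85 - 40 = 45 and qs = 7·40 - 275 = 5.
Quantity traded falls to 5. At q = 5 the demand price is 85 - 5 = 80 and the supply price is (275 + 5)/7 = 40.
Deadweight loss = ½ · (80 - 40) · (40 - 5) = ½ · 40 · 35 = 700.

700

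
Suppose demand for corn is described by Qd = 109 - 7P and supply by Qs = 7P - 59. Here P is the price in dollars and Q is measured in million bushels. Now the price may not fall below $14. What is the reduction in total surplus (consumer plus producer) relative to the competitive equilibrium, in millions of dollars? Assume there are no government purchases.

28

Equilibrium: 109 - 7P = 7P - 59, so 168 = 14P and P* = 12, Q* = 25.
Since 14 > 12, the floor is binding.
At P = 14: Qd = 109 - 7·14 = 11 and Qs = 7·14 - 59 = 39.
Quantity traded falls to 11. At Q = 11 the demand price is (109 - 11)/7 = 14 and the supply price is (59 + 11)/7 = 10.
Deadweight loss = ½ · (14 - 10) · (25 - 11) = ½ · 4 · 14 = 28.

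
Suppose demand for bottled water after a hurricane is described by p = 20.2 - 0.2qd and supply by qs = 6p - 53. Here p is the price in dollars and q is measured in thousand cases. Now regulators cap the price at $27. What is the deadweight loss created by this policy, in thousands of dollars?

Rearranging demand gives qd = 101 - 5p. Setting quantity demanded equal to quantity supplied, 101 - 5p = 6p - 53, gives p* = 14 and q* = 31.
Since 27 is above p* = 14, the ceiling does not bind and the free-market outcome prevails.
Since the control does not bind, no trades are prevented and deadweight loss is zero.

0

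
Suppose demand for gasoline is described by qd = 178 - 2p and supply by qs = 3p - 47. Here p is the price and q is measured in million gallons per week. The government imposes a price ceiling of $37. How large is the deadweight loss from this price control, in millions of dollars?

240

Without the control the market clears where 178 - 2p = 3p - 47, i.e. p* = 45 and q* = 88.
The ceiling of 37 is below the equilibrium price 45, so it binds.
At p = 37: qd = 178 - 2·37 = 104 and qs = 3·37 - 47 = 64.
Quantity traded falls to 64. At q = 64 the demand price is (178 - 64)/2 = 57 and the supply price is (47 + 64)/3 = 37.
Deadweight loss = ½ · (57 - 37) · (88 - 64) = ½ · 20 · 24 = 240.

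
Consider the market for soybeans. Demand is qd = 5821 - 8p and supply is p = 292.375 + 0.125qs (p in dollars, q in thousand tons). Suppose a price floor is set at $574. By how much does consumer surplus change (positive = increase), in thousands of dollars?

Rearranging supply gives qs = 8p - 2339. Without the control the market clears where 5821 - 8p = 8p - 2339, i.e. p* = 510 and q* = 1741.
The floor of 574 is above the equilibrium price 510, so it binds.
At p = 574: qd = 5821 - 8·574 = 1229 and qs = 8·574 - 2339 = 2253.
Consumer surplus without the control is ½ · (727.625 - 510) · 1741 = 189442.5625.
With the floor, consumers buy 1229 units at 574, so CS = ½ · (727.625 - 574) · 1229 = 94402.5625.
Change in consumer surplus = 94402.5625 - 189442.5625 = -95040.

-95040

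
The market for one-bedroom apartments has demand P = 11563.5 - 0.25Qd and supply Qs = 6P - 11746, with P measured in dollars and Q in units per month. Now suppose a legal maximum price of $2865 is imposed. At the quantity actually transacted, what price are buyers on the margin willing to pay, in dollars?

Rearranging demand gives Qd = 46254 - 4P. Without the control the market clears where 46254 - 4P = 6P - 11746, i.e. P* = 5800 and Q* = 23054.
Since 2865 < 5800, the ceiling is binding.
At P = 2865: Qd = 46254 - 4·2865 = 34794 and Qs = 6·2865 - 11746 = 5444.
Only 5444 units reach the market. On the demand curve, the marginal buyer's willingness to pay at Q = 5444 is (46254 - 5444)/4 = 10202.5.

10202.5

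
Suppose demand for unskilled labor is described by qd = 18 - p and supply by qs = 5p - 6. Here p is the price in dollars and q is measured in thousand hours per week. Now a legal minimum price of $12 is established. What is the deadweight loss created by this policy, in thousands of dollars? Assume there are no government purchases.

38.4

Without the control the market clears where 18 - p = 5p - 6, i.e. p* = 4 and q* = 14.
Because the floor (12) lies above the market-clearing price, it is binding.
At p = 12: qd = 18 - 12 = 6 and qs = 5·12 - 6 = 54.
Quantity traded falls to 6. At q = 6 the demand price is 18 - 6 = 12 and the supply price is (6 + 6)/5 = 2.4.
Deadweight loss = ½ · (12 - 2.4) · (14 - 6) = ½ · 9.6 · 8 = 38.4.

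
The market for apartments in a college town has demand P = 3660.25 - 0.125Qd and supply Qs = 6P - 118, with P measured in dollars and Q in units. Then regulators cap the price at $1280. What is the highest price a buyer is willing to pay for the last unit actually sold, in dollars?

2715

Rearranging demand gives Qd = 29282 - 8P. In a free market, 29282 - 8P = 6P - 118 gives the equilibrium P* = 2100, Q* = 12482.
Since 1280 < 2100, the ceiling is binding.
At P = 1280: Qd = 29282 - 8·1280 = 19042 and Qs = 6·1280 - 118 = 7562.
Only 7562 units reach the market. On the demand curve, the marginal buyer's willingness to pay at Q = 7562 is (29282 - 7562)/8 = 2715.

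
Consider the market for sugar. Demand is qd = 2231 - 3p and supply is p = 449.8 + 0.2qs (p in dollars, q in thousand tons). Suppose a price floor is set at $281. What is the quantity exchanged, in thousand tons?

551

Rearranging supply gives qs = 5p - 2249. Without the control the market clears where 2231 - 3p = 5p - 2249, i.e. p* = 560 and q* = 551.
Since 281 is below p* = 560, the floor does not bind and the free-market outcome prevails.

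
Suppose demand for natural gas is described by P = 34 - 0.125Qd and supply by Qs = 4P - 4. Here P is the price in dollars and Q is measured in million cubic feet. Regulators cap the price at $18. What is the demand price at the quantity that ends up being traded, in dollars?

25.5

Rearranging demand gives Qd = 272 - 8P. Setting quantity demanded equal to quantity supplied, 272 - 8P = 4P - 4, gives P* = 23 and Q* = 88.
The ceiling of 18 is below the equilibrium price 23, so it binds.
At P = 18: Qd = 272 - 8·18 = 128 and Qs = 4·18 - 4 = 68.
Only 68 units reach the market. On the demand curve, the marginal buyer's willingness to pay at Q = 68 is (272 - 68)/8 = 25.5.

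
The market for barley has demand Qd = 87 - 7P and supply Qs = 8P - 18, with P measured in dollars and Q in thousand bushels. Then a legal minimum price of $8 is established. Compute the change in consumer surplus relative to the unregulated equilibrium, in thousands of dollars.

-34.5

Setting quantity demanded equal to quantity supplied, 87 - 7P = 8P - 18, gives P* = 7 and Q* = 38.
Because the floor (8) lies above the market-clearing price, it is binding.
At P = 8: Qd = 87 - 7·8 = 31 and Qs = 8·8 - 18 = 46.
Consumer surplus without the control is ½ · (87/7 - 7) · 38 = 722/7.
With the floor, consumers buy 31 units at 8, so CS = ½ · (87/7 - 8) · 31 = 961/14.
Change in consumer surplus = 961/14 - 722/7 = -34.5.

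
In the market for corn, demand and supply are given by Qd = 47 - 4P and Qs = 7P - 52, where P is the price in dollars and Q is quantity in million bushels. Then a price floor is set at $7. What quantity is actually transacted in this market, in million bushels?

11

Without the control the market clears where 47 - 4P = 7P - 52, i.e. P* = 9 and Q* = 11.
The floor of 7 is below the equilibrium price 9, so it is not binding; the market clears at P* = 9, Q* = 11.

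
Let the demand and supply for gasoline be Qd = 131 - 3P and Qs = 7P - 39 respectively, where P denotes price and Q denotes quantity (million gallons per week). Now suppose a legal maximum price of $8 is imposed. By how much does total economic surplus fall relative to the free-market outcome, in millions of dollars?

945

Equilibrium: 131 - 3P = 7P - 39, so 170 = 10P and P* = 17, Q* = 80.
Since 8 < 17, the ceiling is binding.
At P = 8: Qd = 131 - 3·8 = 107 and Qs = 7·8 - 39 = 17.
Quantity traded falls to 17. At Q = 17 the demand price is (131 - 17)/3 = 38 and the supply price is (39 + 17)/7 = 8.
Deadweight loss = ½ · (38 - 8) · (80 - 17) = ½ · 30 · 63 = 945.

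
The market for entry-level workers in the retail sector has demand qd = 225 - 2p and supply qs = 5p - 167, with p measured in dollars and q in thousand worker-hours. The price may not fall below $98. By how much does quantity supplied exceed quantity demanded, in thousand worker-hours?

294

In a free market, 225 - 2p = 5p - 167 gives the equilibrium p* = 56, q* = 113.
Since 98 > 56, the floor is binding.
At p = 98: qd = 225 - 2·98 = 29 and qs = 5·98 - 167 = 323.
Surplus = qs - qd = 323 - 29 = 294.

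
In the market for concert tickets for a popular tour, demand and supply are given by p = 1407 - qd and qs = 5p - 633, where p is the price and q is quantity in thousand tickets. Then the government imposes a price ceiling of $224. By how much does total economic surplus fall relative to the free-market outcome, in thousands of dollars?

201840

Rearranging demand gives qd = 1407 - p. Without the control the market clears where 1407 - p = 5p - 633, i.e. p* = 340 and q* = 1067.
Because the ceiling (224) lies below the market-clearing price, it is binding.
At p = 224: qd = 1407 - 224 = 1183 and qs = 5·224 - 633 = 487.
Quantity traded falls to 487. At q = 487 the demand price is 1407 - 487 = 920 and the supply price is (633 + 487)/5 = 224.
Deadweight loss = ½ · (920 - 224) · (1067 - 487) = ½ · 696 · 580 = 201840.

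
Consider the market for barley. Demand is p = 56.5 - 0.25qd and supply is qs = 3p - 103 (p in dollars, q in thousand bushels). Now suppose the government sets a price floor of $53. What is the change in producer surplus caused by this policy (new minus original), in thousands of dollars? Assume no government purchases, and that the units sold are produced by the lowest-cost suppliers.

Rearranging demand gives qd = 226 - 4p. Equilibrium: 226 - 4p = 3p - 103, so 329 = 7p and p* = 47, q* = 38.
Because the floor (53) lies above the market-clearing price, it is binding.
At p = 53: qd = 226 - 4·53 = 14 and qs = 3·53 - 103 = 56.
Producer surplus without the control is ½ · (47 - 103/3) · 38 = 722/3.
With the floor, 14 units are sold at 53. The supply price at q = 14 is 39, so PS = ½ · [(53 - 103/3) + (53 - 39)] · 14 = 686/3.
Change in producer surplus = 686/3 - 722/3 = -12.

-12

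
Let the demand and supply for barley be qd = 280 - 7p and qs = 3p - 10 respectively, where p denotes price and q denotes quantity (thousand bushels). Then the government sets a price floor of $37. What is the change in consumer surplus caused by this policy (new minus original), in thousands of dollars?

-392

Equilibrium: 280 - 7p = 3p - 10, so 290 = 10p and p* = 29, q* = 77.
Since 37 > 29, the floor is binding.
At p = 37: qd = 280 - 7·37 = 21 and qs = 3·37 - 10 = 101.
Consumer surplus without the control is ½ · (40 - 29) · 77 = 423.5.
With the floor, consumers buy 21 units at 37, so CS = ½ · (40 - 37) · 21 = 31.5.
Change in consumer surplus = 31.5 - 423.5 = -392.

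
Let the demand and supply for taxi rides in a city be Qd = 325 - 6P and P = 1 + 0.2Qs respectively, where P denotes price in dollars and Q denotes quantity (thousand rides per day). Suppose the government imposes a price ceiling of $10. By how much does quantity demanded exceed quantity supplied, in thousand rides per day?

Rearranging supply gives Qs = 5P - 5. Equilibrium: 325 - 6P = 5P - 5, so 330 = 11P and P* = 30, Q* = 145.
The ceiling of 10 is below the equilibrium price 30, so it binds.
At P = 10: Qd = 325 - 6·10 = 265 and Qs = 5·10 - 5 = 45.
Shortage = Qd - Qs = 265 - 45 = 220.

220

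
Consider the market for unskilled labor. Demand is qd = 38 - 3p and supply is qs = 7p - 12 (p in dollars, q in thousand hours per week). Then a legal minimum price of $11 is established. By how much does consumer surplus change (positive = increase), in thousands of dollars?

In a free market, 38 - 3p = 7p - 12 gives the equilibrium p* = 5, q* = 23.
The floor of 11 is above the equilibrium price 5, so it binds.
At p = 11: qd = 38 - 3·11 = 5 and qs = 7·11 - 12 = 65.
Consumer surplus without the control is ½ · (38/3 - 5) · 23 = 529/6.
With the floor, consumers buy 5 units at 11, so CS = ½ · (38/3 - 11) · 5 = 25/6.
Change in consumer surplus = 25/6 - 529/6 = -84.

-84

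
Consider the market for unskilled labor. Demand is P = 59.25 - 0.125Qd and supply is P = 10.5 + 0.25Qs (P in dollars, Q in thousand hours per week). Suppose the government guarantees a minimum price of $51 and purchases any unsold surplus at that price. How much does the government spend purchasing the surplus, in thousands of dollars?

Rearranging demand gives Qd = 474 - 8P; rearranging supply gives Qs = 4P - 42. Without the control the market clears where 474 - 8P = 4P - 42, i.e. P* = 43 and Q* = 130.
Because the floor (51) lies above the market-clearing price, it is binding.
At P = 51: Qd = 474 - 8·51 = 66 and Qs = 4·51 - 42 = 162.
Surplus = Qs - Qd = 96.
Government expenditure = surplus × support price = 96 × 51 = 4896.

4896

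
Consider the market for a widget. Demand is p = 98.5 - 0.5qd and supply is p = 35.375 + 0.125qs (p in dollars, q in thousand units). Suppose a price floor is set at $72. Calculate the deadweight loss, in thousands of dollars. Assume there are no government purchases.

720

Rearranging demand gives qd = 197 - 2p; rearranging supply gives qs = 8p - 283. Equilibrium: 197 - 2p = 8p - 283, so 480 = 10p and p* = 48, q* = 101.
The floor of 72 is above the equilibrium price 48, so it binds.
At p = 72: qd = 197 - 2·72 = 53 and qs = 8·72 - 283 = 293.
Quantity traded falls to 53. At q = 53 the demand price is (197 - 53)/2 = 72 and the supply price is (283 + 53)/8 = 42.
Deadweight loss = ½ · (72 - 42) · (101 - 53) = ½ · 30 · 48 = 720.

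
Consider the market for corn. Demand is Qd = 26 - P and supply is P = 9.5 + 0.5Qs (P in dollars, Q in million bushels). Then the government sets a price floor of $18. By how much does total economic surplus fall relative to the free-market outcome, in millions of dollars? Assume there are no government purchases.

Rearranging supply gives Qs = 2P - 19. Equilibrium: 26 - P = 2P - 19, so 45 = 3P and P* = 15, Q* = 11.
Because the floor (18) lies above the market-clearing price, it is binding.
At P = 18: Qd = 26 - 18 = 8 and Qs = 2·18 - 19 = 17.
Quantity traded falls to 8. At Q = 8 the demand price is 26 - 8 = 18 and the supply price is (19 + 8)/2 = 13.5.
Deadweight loss = ½ · (18 - 13.5) · (11 - 8) = ½ · 4.5 · 3 = 6.75.

6.75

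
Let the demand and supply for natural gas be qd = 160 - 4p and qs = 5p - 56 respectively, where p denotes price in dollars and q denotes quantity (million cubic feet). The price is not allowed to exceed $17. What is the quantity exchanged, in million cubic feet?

Setting quantity demanded equal to quantity supplied, 160 - 4p = 5p - 56, gives p* = 24 and q* = 64.
Since 17 < 24, the ceiling is binding.
At p = 17: qd = 160 - 4·17 = 92 and qs = 5·17 - 56 = 29.
The quantity actually transacted is the short side, supply: 29.

29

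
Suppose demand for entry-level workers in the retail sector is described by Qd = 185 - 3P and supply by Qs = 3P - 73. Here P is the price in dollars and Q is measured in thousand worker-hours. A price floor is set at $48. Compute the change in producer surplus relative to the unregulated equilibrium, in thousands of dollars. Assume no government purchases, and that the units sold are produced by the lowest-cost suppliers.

Equilibrium: 185 - 3P = 3P - 73, so 258 = 6P and P* = 43, Q* = 56.
The floor of 48 is above the equilibrium price 43, so it binds.
At P = 48: Qd = 185 - 3·48 = 41 and Qs = 3·48 - 73 = 71.
Producer surplus without the control is ½ · (43 - 73/3) · 56 = 1568/3.
With the floor, 41 units are sold at 48. The supply price at Q = 41 is 38, so PS = ½ · [(48 - 73/3) + (48 - 38)] · 41 = 4141/6.
Change in producer surplus = 4141/6 - 1568/3 = 167.5.

167.5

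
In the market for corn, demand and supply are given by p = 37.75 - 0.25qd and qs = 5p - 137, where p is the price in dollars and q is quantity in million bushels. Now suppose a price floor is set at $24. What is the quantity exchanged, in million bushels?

23

Rearranging demand gives qd = 151 - 4p. Setting quantity demanded equal to quantity supplied, 151 - 4p = 5p - 137, gives p* = 32 and q* = 23.
The floor of 24 is below the equilibrium price 32, so it is not binding; the market clears at p* = 32, q* = 23.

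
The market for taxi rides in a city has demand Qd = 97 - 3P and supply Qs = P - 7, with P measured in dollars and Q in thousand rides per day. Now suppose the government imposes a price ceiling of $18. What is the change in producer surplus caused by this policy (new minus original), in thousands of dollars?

-120

In a free market, 97 - 3P = P - 7 gives the equilibrium P* = 26, Q* = 19.
Since 18 < 26, the ceiling is binding.
At P = 18: Qd = 97 - 3·18 = 43 and Qs = 18 - 7 = 11.
Producer surplus without the control is ½ · (26 - 7) · 19 = 180.5.
With the ceiling, producers sell 11 units at 18, so PS = ½ · (18 - 7) · 11 = 60.5.
Change in producer surplus = 60.5 - 180.5 = -120.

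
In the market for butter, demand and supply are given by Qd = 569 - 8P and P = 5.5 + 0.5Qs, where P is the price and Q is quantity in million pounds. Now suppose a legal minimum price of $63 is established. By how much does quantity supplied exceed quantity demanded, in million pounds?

50

Rearranging supply gives Qs = 2P - 11. Without the control the market clears where 569 - 8P = 2P - 11, i.e. P* = 58 and Q* = 105.
The floor of 63 is above the equilibrium price 58, so it binds.
At P = 63: Qd = 569 - 8·63 = 65 and Qs = 2·63 - 11 = 115.
Surplus = Qs - Qd = 115 - 65 = 50.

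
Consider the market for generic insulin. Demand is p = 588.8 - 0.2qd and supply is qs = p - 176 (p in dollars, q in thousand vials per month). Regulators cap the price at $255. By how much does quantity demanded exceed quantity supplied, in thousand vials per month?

1590

Rearranging demand gives qd = 2944 - 5p. Setting quantity demanded equal to quantity supplied, 2944 - 5p = p - 176, gives p* = 520 and q* = 344.
Because the ceiling (255) lies below the market-clearing price, it is binding.
At p = 255: qd = 2944 - 5·255 = 1669 and qs = 255 - 176 = 79.
Shortage = qd - qs = 1669 - 79 = 1590.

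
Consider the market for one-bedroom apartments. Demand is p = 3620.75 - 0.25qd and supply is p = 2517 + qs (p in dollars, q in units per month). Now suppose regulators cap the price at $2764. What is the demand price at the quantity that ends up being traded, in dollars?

Rearranging demand gives qd = 14483 - 4p; rearranging supply gives qs = p - 2517. Without the control the market clears where 14483 - 4p = p - 2517, i.e. p* = 3400 and q* = 883.
The ceiling of 2764 is below the equilibrium price 3400, so it binds.
At p = 2764: qd = 14483 - 4·2764 = 3427 and qs = 2764 - 2517 = 247.
Only 247 units reach the market. On the demand curve, the marginal buyer's willingness to pay at q = 247 is (14483 - 247)/4 = 3559.

3559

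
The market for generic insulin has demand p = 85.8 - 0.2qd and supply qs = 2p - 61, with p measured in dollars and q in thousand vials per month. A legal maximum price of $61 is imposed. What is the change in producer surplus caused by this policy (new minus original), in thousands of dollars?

-630

Rearranging demand gives qd = 429 - 5p. Without the control the market clears where 429 - 5p = 2p - 61, i.e. p* = 70 and q* = 79.
Because the ceiling (61) lies below the market-clearing price, it is binding.
At p = 61: qd = 429 - 5·61 = 124 and qs = 2·61 - 61 = 61.
Producer surplus without the control is ½ · (70 - 30.5) · 79 = 1560.25.
With the ceiling, producers sell 61 units at 61, so PS = ½ · (61 - 30.5) · 61 = 930.25.
Change in producer surplus = 930.25 - 1560.25 = -630.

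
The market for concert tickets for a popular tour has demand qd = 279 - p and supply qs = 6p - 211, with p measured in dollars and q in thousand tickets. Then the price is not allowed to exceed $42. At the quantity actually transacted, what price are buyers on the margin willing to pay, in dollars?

In a free market, 279 - p = 6p - 211 gives the equilibrium p* = 70, q* = 209.
The ceiling of 42 is below the equilibrium price 70, so it binds.
At p = 42: qd = 279 - 42 = 237 and qs = 6·42 - 211 = 41.
Only 41 units reach the market. On the demand curve, the marginal buyer's willingness to pay at q = 41 is (279 - 41) = 238.

238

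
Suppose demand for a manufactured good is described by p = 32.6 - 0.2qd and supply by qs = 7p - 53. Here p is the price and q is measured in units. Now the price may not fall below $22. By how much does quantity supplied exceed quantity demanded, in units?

Rearranging demand gives qd = 163 - 5p. In a free market, 163 - 5p = 7p - 53 gives the equilibrium p* = 18, q* = 73.
Since 22 > 18, the floor is binding.
At p = 22: qd = 163 - 5·22 = 53 and qs = 7·22 - 53 = 101.
Surplus = qs - qd = 101 - 53 = 48.

48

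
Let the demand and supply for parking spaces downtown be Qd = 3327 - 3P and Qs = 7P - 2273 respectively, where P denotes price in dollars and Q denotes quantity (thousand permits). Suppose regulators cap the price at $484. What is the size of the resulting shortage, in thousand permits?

Equilibrium: 3327 - 3P = 7P - 2273, so 5600 = 10P and P* = 560, Q* = 1647.
The ceiling of 484 is below the equilibrium price 560, so it binds.
At P = 484: Qd = 3327 - 3·484 = 1875 and Qs = 7·484 - 2273 = 1115.
Shortage = Qd - Qs = 1875 - 1115 = 760.

760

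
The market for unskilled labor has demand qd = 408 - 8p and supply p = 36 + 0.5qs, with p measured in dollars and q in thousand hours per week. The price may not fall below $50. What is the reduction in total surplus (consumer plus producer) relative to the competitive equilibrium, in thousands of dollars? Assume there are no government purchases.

Rearranging supply gives qs = 2p - 72. Setting quantity demanded equal to quantity supplied, 408 - 8p = 2p - 72, gives p* = 48 and q* = 24.
Since 50 > 48, the floor is binding.
At p = 50: qd = 408 - 8·50 = 8 and qs = 2·50 - 72 = 28.
Quantity traded falls to 8. At q = 8 the demand price is (408 - 8)/8 = 50 and the supply price is (72 + 8)/2 = 40.
Deadweight loss = ½ · (50 - 40) · (24 - 8) = ½ · 10 · 16 = 80.

80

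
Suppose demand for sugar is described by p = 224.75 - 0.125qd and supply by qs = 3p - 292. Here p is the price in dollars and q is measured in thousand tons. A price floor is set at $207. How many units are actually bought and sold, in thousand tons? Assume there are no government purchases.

142

Rearranging demand gives qd = 1798 - 8p. Equilibrium: 1798 - 8p = 3p - 292, so 2090 = 11p and p* = 190, q* = 278.
Since 207 > 190, the floor is binding.
At p = 207: qd = 1798 - 8·207 = 142 and qs = 3·207 - 292 = 329.
The quantity actually transacted is the short side, demand: 142.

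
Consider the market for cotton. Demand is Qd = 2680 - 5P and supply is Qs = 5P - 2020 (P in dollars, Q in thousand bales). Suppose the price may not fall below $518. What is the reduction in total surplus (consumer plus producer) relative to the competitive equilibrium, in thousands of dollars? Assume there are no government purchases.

11520

Without the control the market clears where 2680 - 5P = 5P - 2020, i.e. P* = 470 and Q* = 330.
Since 518 > 470, the floor is binding.
At P = 518: Qd = 2680 - 5·518 = 90 and Qs = 5·518 - 2020 = 570.
Quantity traded falls to 90. At Q = 90 the demand price is (2680 - 90)/5 = 518 and the supply price is (2020 + 90)/5 = 422.
Deadweight loss = ½ · (518 - 422) · (330 - 90) = ½ · 96 · 240 = 11520.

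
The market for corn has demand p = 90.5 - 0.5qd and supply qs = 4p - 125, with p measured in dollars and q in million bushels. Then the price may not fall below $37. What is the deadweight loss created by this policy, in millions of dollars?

Rearranging demand gives qd = 181 - 2p. Setting quantity demanded equal to quantity supplied, 181 - 2p = 4p - 125, gives p* = 51 and q* = 79.
Since 37 is below p* = 51, the floor does not bind and the free-market outcome prevails.
Since the control does not bind, no trades are prevented and deadweight loss is zero.

0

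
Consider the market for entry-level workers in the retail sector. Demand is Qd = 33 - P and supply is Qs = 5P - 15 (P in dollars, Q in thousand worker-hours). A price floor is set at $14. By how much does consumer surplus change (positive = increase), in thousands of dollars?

In a free market, 33 - P = 5P - 15 gives the equilibrium P* = 8, Q* = 25.
Since 14 > 8, the floor is binding.
At P = 14: Qd = 33 - 14 = 19 and Qs = 5·14 - 15 = 55.
Consumer surplus without the control is ½ · (33 - 8) · 25 = 312.5.
With the floor, consumers buy 19 units at 14, so CS = ½ · (33 - 14) · 19 = 180.5.
Change in consumer surplus = 180.5 - 312.5 = -132.

-132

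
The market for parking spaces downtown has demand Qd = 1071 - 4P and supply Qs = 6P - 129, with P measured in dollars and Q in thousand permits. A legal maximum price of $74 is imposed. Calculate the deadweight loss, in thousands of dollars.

15870

Without the control the market clears where 1071 - 4P = 6P - 129, i.e. P* = 120 and Q* = 591.
Because the ceiling (74) lies below the market-clearing price, it is binding.
At P = 74: Qd = 1071 - 4·74 = 775 and Qs = 6·74 - 129 = 315.
Quantity traded falls to 315. At Q = 315 the demand price is (1071 - 315)/4 = 189 and the supply price is (129 + 315)/6 = 74.
Deadweight loss = ½ · (189 - 74) · (591 - 315) = ½ · 115 · 276 = 15870.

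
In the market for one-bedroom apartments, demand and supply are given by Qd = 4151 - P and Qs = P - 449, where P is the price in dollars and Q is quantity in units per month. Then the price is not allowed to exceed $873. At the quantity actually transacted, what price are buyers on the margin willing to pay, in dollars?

In a free market, 4151 - P = P - 449 gives the equilibrium P* = 2300, Q* = 1851.
Since 873 < 2300, the ceiling is binding.
At P = 873: Qd = 4151 - 873 = 3278 and Qs = 873 - 449 = 424.
Only 424 units reach the market. On the demand curve, the marginal buyer's willingness to pay at Q = 424 is (4151 - 424) = 3727.

3727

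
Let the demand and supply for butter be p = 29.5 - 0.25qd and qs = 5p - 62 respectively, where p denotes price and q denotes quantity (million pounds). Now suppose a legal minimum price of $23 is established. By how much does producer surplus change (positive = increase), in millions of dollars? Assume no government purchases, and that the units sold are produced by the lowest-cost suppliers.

Rearranging demand gives qd = 118 - 4p. Equilibrium: 118 - 4p = 5p - 62, so 180 = 9p and p* = 20, q* = 38.
The floor of 23 is above the equilibrium price 20, so it binds.
At p = 23: qd = 118 - 4·23 = 26 and qs = 5·23 - 62 = 53.
Producer surplus without the control is ½ · (20 - 12.4) · 38 = 144.4.
With the floor, 26 units are sold at 23. The supply price at q = 26 is 17.6, so PS = ½ · [(23 - 12.4) + (23 - 17.6)] · 26 = 208.
Change in producer surplus = 208 - 144.4 = 63.6.

63.6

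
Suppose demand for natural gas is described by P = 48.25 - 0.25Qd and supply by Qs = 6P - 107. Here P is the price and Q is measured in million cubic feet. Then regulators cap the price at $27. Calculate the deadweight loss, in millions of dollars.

Rearranging demand gives Qd = 193 - 4P. In a free market, 193 - 4P = 6P - 107 gives the equilibrium P* = 30, Q* = 73.
Since 27 < 30, the ceiling is binding.
At P = 27: Qd = 193 - 4·27 = 85 and Qs = 6·27 - 107 = 55.
Quantity traded falls to 55. At Q = 55 the demand price is (193 - 55)/4 = 34.5 and the supply price is (107 + 55)/6 = 27.
Deadweight loss = ½ · (34.5 - 27) · (73 - 55) = ½ · 7.5 · 18 = 67.5.

67.5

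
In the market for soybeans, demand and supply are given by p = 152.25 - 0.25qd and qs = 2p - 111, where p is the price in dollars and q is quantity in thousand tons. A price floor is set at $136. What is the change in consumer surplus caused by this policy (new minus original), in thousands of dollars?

Rearranging demand gives qd = 609 - 4p. Without the control the market clears where 609 - 4p = 2p - 111, i.e. p* = 120 and q* = 129.
Since 136 > 120, the floor is binding.
At p = 136: qd = 609 - 4·136 = 65 and qs = 2·136 - 111 = 161.
Consumer surplus without the control is ½ · (152.25 - 120) · 129 = 2080.125.
With the floor, consumers buy 65 units at 136, so CS = ½ · (152.25 - 136) · 65 = 528.125.
Change in consumer surplus = 528.125 - 2080.125 = -1552.

-1552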